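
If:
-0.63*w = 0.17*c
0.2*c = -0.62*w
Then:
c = 0.00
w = 0.00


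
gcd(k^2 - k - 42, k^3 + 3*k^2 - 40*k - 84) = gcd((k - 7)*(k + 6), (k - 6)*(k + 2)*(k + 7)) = 1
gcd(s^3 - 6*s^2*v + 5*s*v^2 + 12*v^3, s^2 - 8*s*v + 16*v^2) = s - 4*v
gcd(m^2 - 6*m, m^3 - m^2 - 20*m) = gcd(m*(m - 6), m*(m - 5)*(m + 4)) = m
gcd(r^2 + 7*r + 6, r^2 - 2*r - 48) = r + 6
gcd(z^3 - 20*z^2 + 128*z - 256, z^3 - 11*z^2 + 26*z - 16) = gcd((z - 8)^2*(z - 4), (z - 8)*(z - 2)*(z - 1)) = z - 8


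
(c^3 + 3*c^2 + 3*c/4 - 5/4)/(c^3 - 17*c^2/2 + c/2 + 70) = (2*c^2 + c - 1)/(2*(c^2 - 11*c + 28))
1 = 1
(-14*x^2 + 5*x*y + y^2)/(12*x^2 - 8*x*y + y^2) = (-7*x - y)/(6*x - y)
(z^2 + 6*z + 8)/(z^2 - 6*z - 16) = (z + 4)/(z - 8)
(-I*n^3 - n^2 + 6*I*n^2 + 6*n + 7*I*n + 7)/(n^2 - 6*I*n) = (-I*n^3 + n^2*(-1 + 6*I) + n*(6 + 7*I) + 7)/(n*(n - 6*I))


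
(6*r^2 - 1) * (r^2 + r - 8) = 6*r^4 + 6*r^3 - 49*r^2 - r + 8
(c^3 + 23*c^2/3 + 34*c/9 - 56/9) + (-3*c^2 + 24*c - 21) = c^3 + 14*c^2/3 + 250*c/9 - 245/9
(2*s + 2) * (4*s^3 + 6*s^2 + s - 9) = 8*s^4 + 20*s^3 + 14*s^2 - 16*s - 18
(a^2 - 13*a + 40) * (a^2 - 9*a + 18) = a^4 - 22*a^3 + 175*a^2 - 594*a + 720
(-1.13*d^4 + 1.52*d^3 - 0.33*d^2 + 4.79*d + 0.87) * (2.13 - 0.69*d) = 0.7797*d^5 - 3.4557*d^4 + 3.4653*d^3 - 4.008*d^2 + 9.6024*d + 1.8531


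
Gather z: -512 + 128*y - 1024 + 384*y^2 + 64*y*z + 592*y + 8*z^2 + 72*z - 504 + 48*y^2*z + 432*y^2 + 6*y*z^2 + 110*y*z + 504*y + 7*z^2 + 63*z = 816*y^2 + 1224*y + z^2*(6*y + 15) + z*(48*y^2 + 174*y + 135) - 2040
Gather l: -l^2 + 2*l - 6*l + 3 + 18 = -l^2 - 4*l + 21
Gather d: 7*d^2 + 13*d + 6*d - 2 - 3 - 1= 7*d^2 + 19*d - 6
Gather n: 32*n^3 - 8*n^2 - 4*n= 32*n^3 - 8*n^2 - 4*n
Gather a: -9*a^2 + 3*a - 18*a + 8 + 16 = -9*a^2 - 15*a + 24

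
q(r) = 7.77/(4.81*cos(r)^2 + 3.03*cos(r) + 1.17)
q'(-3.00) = 0.86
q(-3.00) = 2.69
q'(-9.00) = 3.18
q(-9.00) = 3.23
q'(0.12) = 0.15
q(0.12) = 0.87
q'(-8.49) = 14.73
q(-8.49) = 7.28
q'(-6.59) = -0.40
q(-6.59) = 0.92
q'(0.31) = 0.41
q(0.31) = 0.92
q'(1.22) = 5.99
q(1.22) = 2.80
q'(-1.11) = -4.23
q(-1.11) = 2.24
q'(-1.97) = 9.82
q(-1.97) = 10.81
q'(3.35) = 1.30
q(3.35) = 2.77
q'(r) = 7.77*(9.62*sin(r)*cos(r) + 3.03*sin(r))/(4.81*cos(r)^2 + 3.03*cos(r) + 1.17)^2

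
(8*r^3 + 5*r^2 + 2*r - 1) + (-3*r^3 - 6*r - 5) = 5*r^3 + 5*r^2 - 4*r - 6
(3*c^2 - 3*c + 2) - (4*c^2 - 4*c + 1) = -c^2 + c + 1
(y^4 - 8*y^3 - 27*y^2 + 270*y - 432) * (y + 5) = y^5 - 3*y^4 - 67*y^3 + 135*y^2 + 918*y - 2160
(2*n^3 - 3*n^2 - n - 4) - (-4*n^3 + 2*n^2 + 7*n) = 6*n^3 - 5*n^2 - 8*n - 4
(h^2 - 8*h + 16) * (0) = 0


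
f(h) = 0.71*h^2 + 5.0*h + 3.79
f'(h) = 1.42*h + 5.0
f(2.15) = 17.82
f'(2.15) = 8.05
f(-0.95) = -0.32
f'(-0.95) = 3.65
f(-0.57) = 1.17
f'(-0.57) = 4.19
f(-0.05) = 3.54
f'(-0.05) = 4.93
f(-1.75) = -2.79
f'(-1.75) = 2.52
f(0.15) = 4.56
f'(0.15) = 5.21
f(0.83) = 8.43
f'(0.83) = 6.18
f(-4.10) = -4.77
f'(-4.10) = -0.82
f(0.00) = 3.79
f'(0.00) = 5.00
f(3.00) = 25.18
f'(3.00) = 9.26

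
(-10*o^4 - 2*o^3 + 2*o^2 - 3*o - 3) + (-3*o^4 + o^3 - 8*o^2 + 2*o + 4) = -13*o^4 - o^3 - 6*o^2 - o + 1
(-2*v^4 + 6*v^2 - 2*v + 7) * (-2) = 4*v^4 - 12*v^2 + 4*v - 14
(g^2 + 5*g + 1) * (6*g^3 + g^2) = 6*g^5 + 31*g^4 + 11*g^3 + g^2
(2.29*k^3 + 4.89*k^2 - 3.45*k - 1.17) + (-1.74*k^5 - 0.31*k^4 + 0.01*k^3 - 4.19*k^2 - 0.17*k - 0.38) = -1.74*k^5 - 0.31*k^4 + 2.3*k^3 + 0.699999999999999*k^2 - 3.62*k - 1.55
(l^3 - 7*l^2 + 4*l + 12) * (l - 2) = l^4 - 9*l^3 + 18*l^2 + 4*l - 24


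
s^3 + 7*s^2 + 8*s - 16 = (s - 1)*(s + 4)^2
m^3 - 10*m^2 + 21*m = m*(m - 7)*(m - 3)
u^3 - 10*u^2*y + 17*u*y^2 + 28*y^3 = (u - 7*y)*(u - 4*y)*(u + y)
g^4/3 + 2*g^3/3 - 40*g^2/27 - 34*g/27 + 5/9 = (g/3 + 1)*(g - 5/3)*(g - 1/3)*(g + 1)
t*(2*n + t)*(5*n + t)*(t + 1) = 10*n^2*t^2 + 10*n^2*t + 7*n*t^3 + 7*n*t^2 + t^4 + t^3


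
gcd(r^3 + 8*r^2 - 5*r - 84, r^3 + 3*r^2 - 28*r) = r + 7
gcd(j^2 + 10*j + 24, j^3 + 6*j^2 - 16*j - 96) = j^2 + 10*j + 24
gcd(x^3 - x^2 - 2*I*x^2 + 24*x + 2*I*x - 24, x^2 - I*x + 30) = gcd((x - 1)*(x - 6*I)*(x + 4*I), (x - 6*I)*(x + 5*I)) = x - 6*I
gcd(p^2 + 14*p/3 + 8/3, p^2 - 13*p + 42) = 1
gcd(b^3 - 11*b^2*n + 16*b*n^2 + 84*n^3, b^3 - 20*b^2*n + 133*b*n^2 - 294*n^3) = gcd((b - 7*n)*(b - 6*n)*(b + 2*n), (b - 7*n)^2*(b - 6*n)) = b^2 - 13*b*n + 42*n^2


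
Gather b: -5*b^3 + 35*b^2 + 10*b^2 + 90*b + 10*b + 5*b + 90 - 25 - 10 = -5*b^3 + 45*b^2 + 105*b + 55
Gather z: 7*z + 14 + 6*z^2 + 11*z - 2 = 6*z^2 + 18*z + 12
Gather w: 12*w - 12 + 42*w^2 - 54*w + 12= 42*w^2 - 42*w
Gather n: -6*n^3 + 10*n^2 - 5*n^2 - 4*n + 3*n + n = -6*n^3 + 5*n^2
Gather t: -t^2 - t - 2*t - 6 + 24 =-t^2 - 3*t + 18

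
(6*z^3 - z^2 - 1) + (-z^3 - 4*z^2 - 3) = 5*z^3 - 5*z^2 - 4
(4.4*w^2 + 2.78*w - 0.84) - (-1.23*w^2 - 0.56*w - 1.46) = 5.63*w^2 + 3.34*w + 0.62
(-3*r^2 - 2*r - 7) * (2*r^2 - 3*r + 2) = -6*r^4 + 5*r^3 - 14*r^2 + 17*r - 14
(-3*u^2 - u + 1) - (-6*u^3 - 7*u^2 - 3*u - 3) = 6*u^3 + 4*u^2 + 2*u + 4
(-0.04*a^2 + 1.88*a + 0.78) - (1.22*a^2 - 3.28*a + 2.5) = -1.26*a^2 + 5.16*a - 1.72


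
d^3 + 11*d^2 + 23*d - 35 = (d - 1)*(d + 5)*(d + 7)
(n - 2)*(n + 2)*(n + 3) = n^3 + 3*n^2 - 4*n - 12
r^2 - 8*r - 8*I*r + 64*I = (r - 8)*(r - 8*I)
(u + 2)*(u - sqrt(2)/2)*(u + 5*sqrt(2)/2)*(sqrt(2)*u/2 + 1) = sqrt(2)*u^4/2 + sqrt(2)*u^3 + 3*u^3 + 3*sqrt(2)*u^2/4 + 6*u^2 - 5*u/2 + 3*sqrt(2)*u/2 - 5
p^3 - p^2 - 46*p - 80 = (p - 8)*(p + 2)*(p + 5)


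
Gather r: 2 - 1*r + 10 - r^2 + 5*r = -r^2 + 4*r + 12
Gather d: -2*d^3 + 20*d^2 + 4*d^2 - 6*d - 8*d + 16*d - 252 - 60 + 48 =-2*d^3 + 24*d^2 + 2*d - 264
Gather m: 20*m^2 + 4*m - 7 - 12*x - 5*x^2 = 20*m^2 + 4*m - 5*x^2 - 12*x - 7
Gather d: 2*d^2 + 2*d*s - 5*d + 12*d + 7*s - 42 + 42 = 2*d^2 + d*(2*s + 7) + 7*s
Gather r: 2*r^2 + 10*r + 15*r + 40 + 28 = 2*r^2 + 25*r + 68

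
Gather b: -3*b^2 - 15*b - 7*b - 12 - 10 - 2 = -3*b^2 - 22*b - 24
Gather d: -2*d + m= -2*d + m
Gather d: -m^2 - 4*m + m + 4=-m^2 - 3*m + 4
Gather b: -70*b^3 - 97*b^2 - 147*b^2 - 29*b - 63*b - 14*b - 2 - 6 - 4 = -70*b^3 - 244*b^2 - 106*b - 12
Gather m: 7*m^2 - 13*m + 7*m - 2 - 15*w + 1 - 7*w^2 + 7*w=7*m^2 - 6*m - 7*w^2 - 8*w - 1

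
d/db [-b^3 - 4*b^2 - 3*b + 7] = -3*b^2 - 8*b - 3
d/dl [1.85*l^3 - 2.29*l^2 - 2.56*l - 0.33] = 5.55*l^2 - 4.58*l - 2.56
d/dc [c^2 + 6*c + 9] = 2*c + 6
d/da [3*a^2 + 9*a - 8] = 6*a + 9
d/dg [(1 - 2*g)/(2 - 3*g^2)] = 2*(-3*g^2 + 3*g - 2)/(9*g^4 - 12*g^2 + 4)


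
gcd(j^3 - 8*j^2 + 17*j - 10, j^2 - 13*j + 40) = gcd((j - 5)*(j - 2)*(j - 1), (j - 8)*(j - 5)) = j - 5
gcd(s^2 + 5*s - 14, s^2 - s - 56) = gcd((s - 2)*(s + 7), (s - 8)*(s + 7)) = s + 7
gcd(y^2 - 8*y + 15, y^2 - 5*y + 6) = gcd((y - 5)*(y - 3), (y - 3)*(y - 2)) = y - 3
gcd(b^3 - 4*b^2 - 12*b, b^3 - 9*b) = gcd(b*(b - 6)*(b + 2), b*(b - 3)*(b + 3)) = b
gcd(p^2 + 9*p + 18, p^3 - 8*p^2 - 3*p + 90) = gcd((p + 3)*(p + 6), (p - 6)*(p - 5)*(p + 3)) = p + 3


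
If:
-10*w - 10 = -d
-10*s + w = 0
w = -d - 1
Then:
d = 0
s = -1/10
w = -1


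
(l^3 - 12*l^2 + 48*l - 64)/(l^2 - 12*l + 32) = (l^2 - 8*l + 16)/(l - 8)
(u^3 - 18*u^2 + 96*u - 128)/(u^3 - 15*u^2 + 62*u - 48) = (u^2 - 10*u + 16)/(u^2 - 7*u + 6)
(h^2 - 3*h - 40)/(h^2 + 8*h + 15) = (h - 8)/(h + 3)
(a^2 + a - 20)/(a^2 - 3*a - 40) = (a - 4)/(a - 8)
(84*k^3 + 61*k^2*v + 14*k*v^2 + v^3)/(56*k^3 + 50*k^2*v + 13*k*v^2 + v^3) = (3*k + v)/(2*k + v)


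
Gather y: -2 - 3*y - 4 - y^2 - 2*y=-y^2 - 5*y - 6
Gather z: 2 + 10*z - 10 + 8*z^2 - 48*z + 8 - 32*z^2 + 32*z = -24*z^2 - 6*z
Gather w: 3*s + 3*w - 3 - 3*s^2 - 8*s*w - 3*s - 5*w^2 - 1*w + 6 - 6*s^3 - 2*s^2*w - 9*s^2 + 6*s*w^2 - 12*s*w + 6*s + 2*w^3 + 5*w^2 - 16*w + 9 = -6*s^3 - 12*s^2 + 6*s*w^2 + 6*s + 2*w^3 + w*(-2*s^2 - 20*s - 14) + 12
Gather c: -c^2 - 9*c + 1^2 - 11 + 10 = -c^2 - 9*c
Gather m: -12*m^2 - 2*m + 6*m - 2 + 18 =-12*m^2 + 4*m + 16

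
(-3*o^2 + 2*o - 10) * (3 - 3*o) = 9*o^3 - 15*o^2 + 36*o - 30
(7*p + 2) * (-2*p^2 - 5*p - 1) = -14*p^3 - 39*p^2 - 17*p - 2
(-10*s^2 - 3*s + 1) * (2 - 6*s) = 60*s^3 - 2*s^2 - 12*s + 2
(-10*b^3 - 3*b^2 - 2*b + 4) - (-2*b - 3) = -10*b^3 - 3*b^2 + 7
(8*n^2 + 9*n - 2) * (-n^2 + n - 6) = -8*n^4 - n^3 - 37*n^2 - 56*n + 12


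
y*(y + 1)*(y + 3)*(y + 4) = y^4 + 8*y^3 + 19*y^2 + 12*y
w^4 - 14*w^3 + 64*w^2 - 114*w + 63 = (w - 7)*(w - 3)^2*(w - 1)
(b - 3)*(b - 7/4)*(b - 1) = b^3 - 23*b^2/4 + 10*b - 21/4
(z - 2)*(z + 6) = z^2 + 4*z - 12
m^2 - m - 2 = (m - 2)*(m + 1)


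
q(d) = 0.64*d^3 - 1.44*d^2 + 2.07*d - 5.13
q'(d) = 1.92*d^2 - 2.88*d + 2.07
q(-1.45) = -13.11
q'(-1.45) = 10.28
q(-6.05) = -212.09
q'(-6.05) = 89.77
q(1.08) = -3.77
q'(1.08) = 1.20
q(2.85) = 3.89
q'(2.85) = 9.46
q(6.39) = 116.29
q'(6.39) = 62.06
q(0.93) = -3.94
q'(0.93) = 1.05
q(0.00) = -5.13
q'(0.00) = 2.07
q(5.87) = 86.85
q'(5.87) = 51.32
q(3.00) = 5.40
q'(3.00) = 10.71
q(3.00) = 5.40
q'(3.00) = 10.71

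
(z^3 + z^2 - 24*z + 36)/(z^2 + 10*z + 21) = (z^3 + z^2 - 24*z + 36)/(z^2 + 10*z + 21)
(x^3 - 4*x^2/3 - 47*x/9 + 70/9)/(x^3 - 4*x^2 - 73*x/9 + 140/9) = (3*x^2 - 11*x + 10)/(3*x^2 - 19*x + 20)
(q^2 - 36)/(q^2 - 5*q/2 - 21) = 2*(q + 6)/(2*q + 7)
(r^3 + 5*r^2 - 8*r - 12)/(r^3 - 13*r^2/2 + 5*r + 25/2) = 2*(r^2 + 4*r - 12)/(2*r^2 - 15*r + 25)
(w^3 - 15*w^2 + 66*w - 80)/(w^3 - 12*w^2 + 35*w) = (w^2 - 10*w + 16)/(w*(w - 7))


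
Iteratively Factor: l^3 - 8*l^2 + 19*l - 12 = (l - 3)*(l^2 - 5*l + 4) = (l - 4)*(l - 3)*(l - 1)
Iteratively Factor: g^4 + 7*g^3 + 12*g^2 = (g)*(g^3 + 7*g^2 + 12*g) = g^2*(g^2 + 7*g + 12) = g^2*(g + 4)*(g + 3)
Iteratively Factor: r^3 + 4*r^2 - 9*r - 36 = (r - 3)*(r^2 + 7*r + 12) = (r - 3)*(r + 4)*(r + 3)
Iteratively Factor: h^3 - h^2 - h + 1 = (h - 1)*(h^2 - 1) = (h - 1)*(h + 1)*(h - 1)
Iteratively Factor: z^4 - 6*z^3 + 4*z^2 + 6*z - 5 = (z - 1)*(z^3 - 5*z^2 - z + 5) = (z - 5)*(z - 1)*(z^2 - 1) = (z - 5)*(z - 1)^2*(z + 1)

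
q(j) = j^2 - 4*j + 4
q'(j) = 2*j - 4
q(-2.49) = 20.16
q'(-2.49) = -8.98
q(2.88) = 0.77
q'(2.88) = 1.76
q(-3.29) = 27.98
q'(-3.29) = -10.58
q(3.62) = 2.62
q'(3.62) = 3.24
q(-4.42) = 41.22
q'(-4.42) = -12.84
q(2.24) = 0.06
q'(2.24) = 0.48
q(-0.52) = 6.35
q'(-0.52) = -5.04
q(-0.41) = 5.81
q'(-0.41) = -4.82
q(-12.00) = 196.00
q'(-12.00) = -28.00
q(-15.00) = 289.00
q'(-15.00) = -34.00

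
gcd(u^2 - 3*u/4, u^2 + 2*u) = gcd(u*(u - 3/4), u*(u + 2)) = u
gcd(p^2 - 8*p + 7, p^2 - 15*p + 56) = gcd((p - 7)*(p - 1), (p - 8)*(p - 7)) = p - 7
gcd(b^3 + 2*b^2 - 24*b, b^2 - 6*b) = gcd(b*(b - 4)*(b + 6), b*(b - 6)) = b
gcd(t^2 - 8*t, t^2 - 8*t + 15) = 1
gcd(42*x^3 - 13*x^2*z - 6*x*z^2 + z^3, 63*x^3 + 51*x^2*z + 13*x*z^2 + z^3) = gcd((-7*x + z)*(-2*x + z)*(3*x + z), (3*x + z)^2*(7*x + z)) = 3*x + z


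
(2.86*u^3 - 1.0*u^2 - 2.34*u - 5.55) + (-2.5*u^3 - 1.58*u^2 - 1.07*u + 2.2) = 0.36*u^3 - 2.58*u^2 - 3.41*u - 3.35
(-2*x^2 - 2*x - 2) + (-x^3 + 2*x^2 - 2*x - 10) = -x^3 - 4*x - 12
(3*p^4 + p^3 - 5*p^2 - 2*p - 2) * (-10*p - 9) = -30*p^5 - 37*p^4 + 41*p^3 + 65*p^2 + 38*p + 18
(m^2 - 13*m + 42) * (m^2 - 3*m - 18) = m^4 - 16*m^3 + 63*m^2 + 108*m - 756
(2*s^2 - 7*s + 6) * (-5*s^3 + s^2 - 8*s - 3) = -10*s^5 + 37*s^4 - 53*s^3 + 56*s^2 - 27*s - 18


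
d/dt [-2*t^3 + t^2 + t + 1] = -6*t^2 + 2*t + 1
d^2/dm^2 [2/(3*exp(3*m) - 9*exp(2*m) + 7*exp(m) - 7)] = 2*((-27*exp(2*m) + 36*exp(m) - 7)*(3*exp(3*m) - 9*exp(2*m) + 7*exp(m) - 7) + 2*(9*exp(2*m) - 18*exp(m) + 7)^2*exp(m))*exp(m)/(3*exp(3*m) - 9*exp(2*m) + 7*exp(m) - 7)^3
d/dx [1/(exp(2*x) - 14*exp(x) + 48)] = 2*(7 - exp(x))*exp(x)/(exp(2*x) - 14*exp(x) + 48)^2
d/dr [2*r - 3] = 2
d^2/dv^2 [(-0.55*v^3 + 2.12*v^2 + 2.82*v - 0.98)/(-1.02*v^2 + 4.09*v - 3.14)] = (-8.88178419700125e-16*v^5 - 7.105427357601e-15*v^4 - 8.67845799999999*v^3 + 4.47658799999997*v^2 + 62.197872*v - 87.72738)/(1.061208*v^6 - 12.765708*v^5 + 60.988554*v^4 - 147.014641*v^3 + 187.749078*v^2 - 120.977292*v + 30.959144)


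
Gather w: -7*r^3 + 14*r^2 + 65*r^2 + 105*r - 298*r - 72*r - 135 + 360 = -7*r^3 + 79*r^2 - 265*r + 225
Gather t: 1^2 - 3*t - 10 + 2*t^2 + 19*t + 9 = 2*t^2 + 16*t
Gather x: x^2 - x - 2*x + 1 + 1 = x^2 - 3*x + 2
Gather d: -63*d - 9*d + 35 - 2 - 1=32 - 72*d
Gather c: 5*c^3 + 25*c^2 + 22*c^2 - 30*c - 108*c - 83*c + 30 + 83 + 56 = 5*c^3 + 47*c^2 - 221*c + 169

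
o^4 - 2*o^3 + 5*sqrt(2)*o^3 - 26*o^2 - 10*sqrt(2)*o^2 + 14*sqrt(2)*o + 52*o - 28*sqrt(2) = (o - 2)*(o - sqrt(2))^2*(o + 7*sqrt(2))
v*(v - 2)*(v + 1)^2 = v^4 - 3*v^2 - 2*v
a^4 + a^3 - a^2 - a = a*(a - 1)*(a + 1)^2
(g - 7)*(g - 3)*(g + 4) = g^3 - 6*g^2 - 19*g + 84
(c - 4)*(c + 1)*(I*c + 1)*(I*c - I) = -c^4 + 4*c^3 + I*c^3 + c^2 - 4*I*c^2 - 4*c - I*c + 4*I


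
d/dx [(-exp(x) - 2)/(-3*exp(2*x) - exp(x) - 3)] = (-(exp(x) + 2)*(6*exp(x) + 1) + 3*exp(2*x) + exp(x) + 3)*exp(x)/(3*exp(2*x) + exp(x) + 3)^2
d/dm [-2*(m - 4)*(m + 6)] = -4*m - 4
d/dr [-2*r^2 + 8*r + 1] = 8 - 4*r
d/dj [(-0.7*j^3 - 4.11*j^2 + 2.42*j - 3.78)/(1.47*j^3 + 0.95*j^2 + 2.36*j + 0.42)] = (4.44089209850063e-16*j^5 + 5.3767*j^4 - 10.4188*j^3 + 3.7892*j^2 + 3.7296*j + 9.9372)/(2.1609*j^6 + 2.793*j^5 + 7.8409*j^4 + 5.7188*j^3 + 6.3676*j^2 + 1.9824*j + 0.1764)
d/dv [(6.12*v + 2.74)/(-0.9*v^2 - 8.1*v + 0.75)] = (5.508*v^2 + 4.932*v + 26.784)/(0.81*v^4 + 14.58*v^3 + 64.26*v^2 - 12.15*v + 0.5625)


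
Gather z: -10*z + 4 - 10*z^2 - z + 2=-10*z^2 - 11*z + 6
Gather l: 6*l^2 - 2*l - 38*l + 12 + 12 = 6*l^2 - 40*l + 24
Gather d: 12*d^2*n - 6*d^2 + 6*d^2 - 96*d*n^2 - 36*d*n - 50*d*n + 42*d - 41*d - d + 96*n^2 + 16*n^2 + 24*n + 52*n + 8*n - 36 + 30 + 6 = 12*d^2*n + d*(-96*n^2 - 86*n) + 112*n^2 + 84*n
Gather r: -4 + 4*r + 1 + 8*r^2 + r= 8*r^2 + 5*r - 3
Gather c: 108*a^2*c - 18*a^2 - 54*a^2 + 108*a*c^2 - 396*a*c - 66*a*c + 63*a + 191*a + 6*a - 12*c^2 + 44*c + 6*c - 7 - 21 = -72*a^2 + 260*a + c^2*(108*a - 12) + c*(108*a^2 - 462*a + 50) - 28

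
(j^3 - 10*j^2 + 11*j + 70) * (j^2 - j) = j^5 - 11*j^4 + 21*j^3 + 59*j^2 - 70*j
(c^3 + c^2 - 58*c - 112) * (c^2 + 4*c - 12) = c^5 + 5*c^4 - 66*c^3 - 356*c^2 + 248*c + 1344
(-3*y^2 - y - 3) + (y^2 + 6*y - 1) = -2*y^2 + 5*y - 4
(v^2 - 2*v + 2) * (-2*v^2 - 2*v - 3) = -2*v^4 + 2*v^3 - 3*v^2 + 2*v - 6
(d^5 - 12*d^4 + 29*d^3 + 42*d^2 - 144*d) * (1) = d^5 - 12*d^4 + 29*d^3 + 42*d^2 - 144*d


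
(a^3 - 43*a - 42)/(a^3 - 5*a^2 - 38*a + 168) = (a + 1)/(a - 4)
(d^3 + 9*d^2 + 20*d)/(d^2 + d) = (d^2 + 9*d + 20)/(d + 1)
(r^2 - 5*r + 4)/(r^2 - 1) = (r - 4)/(r + 1)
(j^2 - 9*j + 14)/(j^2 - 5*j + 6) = (j - 7)/(j - 3)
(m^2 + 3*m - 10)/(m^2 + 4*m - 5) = (m - 2)/(m - 1)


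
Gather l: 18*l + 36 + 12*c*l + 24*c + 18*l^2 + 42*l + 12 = 24*c + 18*l^2 + l*(12*c + 60) + 48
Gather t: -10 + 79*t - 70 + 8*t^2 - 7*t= 8*t^2 + 72*t - 80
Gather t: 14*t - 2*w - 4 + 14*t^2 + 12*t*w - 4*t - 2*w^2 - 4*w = 14*t^2 + t*(12*w + 10) - 2*w^2 - 6*w - 4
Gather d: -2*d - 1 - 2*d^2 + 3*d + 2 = -2*d^2 + d + 1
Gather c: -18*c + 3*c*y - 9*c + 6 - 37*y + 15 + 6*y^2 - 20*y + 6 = c*(3*y - 27) + 6*y^2 - 57*y + 27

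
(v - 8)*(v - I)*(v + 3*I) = v^3 - 8*v^2 + 2*I*v^2 + 3*v - 16*I*v - 24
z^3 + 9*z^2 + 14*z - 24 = (z - 1)*(z + 4)*(z + 6)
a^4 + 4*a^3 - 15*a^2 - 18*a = a*(a - 3)*(a + 1)*(a + 6)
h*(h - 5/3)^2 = h^3 - 10*h^2/3 + 25*h/9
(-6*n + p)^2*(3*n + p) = 108*n^3 - 9*n*p^2 + p^3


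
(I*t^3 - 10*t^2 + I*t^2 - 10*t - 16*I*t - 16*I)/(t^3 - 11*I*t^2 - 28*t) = (I*t^3 + t^2*(-10 + I) - 2*t*(5 + 8*I) - 16*I)/(t*(t^2 - 11*I*t - 28))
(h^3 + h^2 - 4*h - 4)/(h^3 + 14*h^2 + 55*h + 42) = (h^2 - 4)/(h^2 + 13*h + 42)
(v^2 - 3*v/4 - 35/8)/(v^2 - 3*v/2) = (8*v^2 - 6*v - 35)/(4*v*(2*v - 3))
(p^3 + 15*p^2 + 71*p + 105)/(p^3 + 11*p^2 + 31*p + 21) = (p + 5)/(p + 1)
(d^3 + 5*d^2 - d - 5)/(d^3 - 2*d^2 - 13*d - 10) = (d^2 + 4*d - 5)/(d^2 - 3*d - 10)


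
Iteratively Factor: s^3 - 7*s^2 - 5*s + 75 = (s - 5)*(s^2 - 2*s - 15) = (s - 5)^2*(s + 3)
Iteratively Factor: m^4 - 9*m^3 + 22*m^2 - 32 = (m + 1)*(m^3 - 10*m^2 + 32*m - 32) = (m - 4)*(m + 1)*(m^2 - 6*m + 8) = (m - 4)*(m - 2)*(m + 1)*(m - 4)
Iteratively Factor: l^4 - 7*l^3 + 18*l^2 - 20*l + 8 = (l - 2)*(l^3 - 5*l^2 + 8*l - 4) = (l - 2)*(l - 1)*(l^2 - 4*l + 4) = (l - 2)^2*(l - 1)*(l - 2)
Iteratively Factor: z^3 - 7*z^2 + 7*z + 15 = (z - 5)*(z^2 - 2*z - 3) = (z - 5)*(z - 3)*(z + 1)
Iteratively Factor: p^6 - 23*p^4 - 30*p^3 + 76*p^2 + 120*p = (p - 5)*(p^5 + 5*p^4 + 2*p^3 - 20*p^2 - 24*p) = (p - 5)*(p + 2)*(p^4 + 3*p^3 - 4*p^2 - 12*p) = p*(p - 5)*(p + 2)*(p^3 + 3*p^2 - 4*p - 12) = p*(p - 5)*(p + 2)^2*(p^2 + p - 6) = p*(p - 5)*(p + 2)^2*(p + 3)*(p - 2)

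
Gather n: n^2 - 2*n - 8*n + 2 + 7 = n^2 - 10*n + 9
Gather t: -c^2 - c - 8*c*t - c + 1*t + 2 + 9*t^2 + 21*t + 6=-c^2 - 2*c + 9*t^2 + t*(22 - 8*c) + 8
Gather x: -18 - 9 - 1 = -28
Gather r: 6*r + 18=6*r + 18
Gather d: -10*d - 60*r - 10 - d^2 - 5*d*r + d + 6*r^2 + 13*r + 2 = -d^2 + d*(-5*r - 9) + 6*r^2 - 47*r - 8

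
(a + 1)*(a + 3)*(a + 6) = a^3 + 10*a^2 + 27*a + 18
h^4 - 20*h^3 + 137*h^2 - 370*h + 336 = (h - 8)*(h - 7)*(h - 3)*(h - 2)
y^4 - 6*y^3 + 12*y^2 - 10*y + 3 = (y - 3)*(y - 1)^3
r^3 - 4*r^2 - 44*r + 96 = (r - 8)*(r - 2)*(r + 6)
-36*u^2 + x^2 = (-6*u + x)*(6*u + x)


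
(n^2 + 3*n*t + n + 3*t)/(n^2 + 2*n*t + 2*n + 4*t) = (n^2 + 3*n*t + n + 3*t)/(n^2 + 2*n*t + 2*n + 4*t)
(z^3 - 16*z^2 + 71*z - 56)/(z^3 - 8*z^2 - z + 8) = (z - 7)/(z + 1)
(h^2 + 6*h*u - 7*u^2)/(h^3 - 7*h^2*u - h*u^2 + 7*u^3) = (-h - 7*u)/(-h^2 + 6*h*u + 7*u^2)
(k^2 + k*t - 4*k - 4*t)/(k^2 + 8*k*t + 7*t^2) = (k - 4)/(k + 7*t)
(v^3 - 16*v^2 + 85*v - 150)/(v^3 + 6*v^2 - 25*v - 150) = (v^2 - 11*v + 30)/(v^2 + 11*v + 30)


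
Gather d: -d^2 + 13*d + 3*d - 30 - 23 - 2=-d^2 + 16*d - 55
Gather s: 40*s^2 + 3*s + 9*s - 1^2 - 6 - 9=40*s^2 + 12*s - 16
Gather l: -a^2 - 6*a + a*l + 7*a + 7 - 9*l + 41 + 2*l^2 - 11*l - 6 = -a^2 + a + 2*l^2 + l*(a - 20) + 42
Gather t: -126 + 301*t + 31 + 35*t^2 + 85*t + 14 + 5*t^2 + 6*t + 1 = 40*t^2 + 392*t - 80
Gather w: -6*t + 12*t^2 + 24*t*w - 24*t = 12*t^2 + 24*t*w - 30*t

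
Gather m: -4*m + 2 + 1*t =-4*m + t + 2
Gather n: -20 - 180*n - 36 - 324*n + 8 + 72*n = -432*n - 48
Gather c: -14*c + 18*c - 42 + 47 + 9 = 4*c + 14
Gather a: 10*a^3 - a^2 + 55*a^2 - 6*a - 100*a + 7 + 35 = 10*a^3 + 54*a^2 - 106*a + 42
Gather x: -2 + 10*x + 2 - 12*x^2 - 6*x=-12*x^2 + 4*x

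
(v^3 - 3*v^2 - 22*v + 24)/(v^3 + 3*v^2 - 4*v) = (v - 6)/v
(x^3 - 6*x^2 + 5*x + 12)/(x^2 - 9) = (x^2 - 3*x - 4)/(x + 3)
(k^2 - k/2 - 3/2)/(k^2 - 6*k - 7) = (k - 3/2)/(k - 7)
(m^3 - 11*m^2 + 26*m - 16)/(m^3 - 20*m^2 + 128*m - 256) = (m^2 - 3*m + 2)/(m^2 - 12*m + 32)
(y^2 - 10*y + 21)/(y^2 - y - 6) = (y - 7)/(y + 2)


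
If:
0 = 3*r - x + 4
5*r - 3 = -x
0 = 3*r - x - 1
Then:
No Solution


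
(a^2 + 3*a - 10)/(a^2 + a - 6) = (a + 5)/(a + 3)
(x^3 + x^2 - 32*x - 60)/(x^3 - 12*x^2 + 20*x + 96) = (x + 5)/(x - 8)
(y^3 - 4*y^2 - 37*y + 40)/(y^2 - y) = y - 3 - 40/y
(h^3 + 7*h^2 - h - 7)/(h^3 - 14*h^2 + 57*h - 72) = (h^3 + 7*h^2 - h - 7)/(h^3 - 14*h^2 + 57*h - 72)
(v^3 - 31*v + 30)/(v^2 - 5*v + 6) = (v^3 - 31*v + 30)/(v^2 - 5*v + 6)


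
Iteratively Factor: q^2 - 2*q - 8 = (q - 4)*(q + 2)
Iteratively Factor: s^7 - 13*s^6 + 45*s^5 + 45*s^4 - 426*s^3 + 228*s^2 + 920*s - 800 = (s + 2)*(s^6 - 15*s^5 + 75*s^4 - 105*s^3 - 216*s^2 + 660*s - 400) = (s - 4)*(s + 2)*(s^5 - 11*s^4 + 31*s^3 + 19*s^2 - 140*s + 100) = (s - 4)*(s + 2)^2*(s^4 - 13*s^3 + 57*s^2 - 95*s + 50) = (s - 5)*(s - 4)*(s + 2)^2*(s^3 - 8*s^2 + 17*s - 10) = (s - 5)^2*(s - 4)*(s + 2)^2*(s^2 - 3*s + 2) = (s - 5)^2*(s - 4)*(s - 2)*(s + 2)^2*(s - 1)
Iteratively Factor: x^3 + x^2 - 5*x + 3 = (x - 1)*(x^2 + 2*x - 3) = (x - 1)^2*(x + 3)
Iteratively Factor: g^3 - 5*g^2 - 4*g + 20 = (g - 2)*(g^2 - 3*g - 10) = (g - 2)*(g + 2)*(g - 5)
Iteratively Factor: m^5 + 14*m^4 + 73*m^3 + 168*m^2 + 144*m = (m + 3)*(m^4 + 11*m^3 + 40*m^2 + 48*m) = (m + 3)^2*(m^3 + 8*m^2 + 16*m) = (m + 3)^2*(m + 4)*(m^2 + 4*m) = m*(m + 3)^2*(m + 4)*(m + 4)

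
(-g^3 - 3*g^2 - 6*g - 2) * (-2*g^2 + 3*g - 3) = 2*g^5 + 3*g^4 + 6*g^3 - 5*g^2 + 12*g + 6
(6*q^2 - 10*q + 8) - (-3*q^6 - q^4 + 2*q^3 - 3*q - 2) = 3*q^6 + q^4 - 2*q^3 + 6*q^2 - 7*q + 10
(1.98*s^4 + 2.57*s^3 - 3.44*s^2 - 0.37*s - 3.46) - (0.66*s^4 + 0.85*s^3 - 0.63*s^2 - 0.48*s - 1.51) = 1.32*s^4 + 1.72*s^3 - 2.81*s^2 + 0.11*s - 1.95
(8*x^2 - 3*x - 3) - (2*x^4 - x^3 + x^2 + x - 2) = -2*x^4 + x^3 + 7*x^2 - 4*x - 1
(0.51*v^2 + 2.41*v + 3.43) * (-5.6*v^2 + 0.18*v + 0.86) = -2.856*v^4 - 13.4042*v^3 - 18.3356*v^2 + 2.69*v + 2.9498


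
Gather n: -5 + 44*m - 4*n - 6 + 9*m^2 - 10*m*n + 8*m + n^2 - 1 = 9*m^2 + 52*m + n^2 + n*(-10*m - 4) - 12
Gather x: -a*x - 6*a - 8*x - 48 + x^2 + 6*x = -6*a + x^2 + x*(-a - 2) - 48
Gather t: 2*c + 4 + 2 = 2*c + 6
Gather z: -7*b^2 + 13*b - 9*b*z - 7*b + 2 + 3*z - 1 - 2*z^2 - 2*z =-7*b^2 + 6*b - 2*z^2 + z*(1 - 9*b) + 1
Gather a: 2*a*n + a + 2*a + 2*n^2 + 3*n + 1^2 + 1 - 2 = a*(2*n + 3) + 2*n^2 + 3*n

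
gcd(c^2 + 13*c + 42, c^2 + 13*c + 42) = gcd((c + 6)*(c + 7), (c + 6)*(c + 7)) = c^2 + 13*c + 42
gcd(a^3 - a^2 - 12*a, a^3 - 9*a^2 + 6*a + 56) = a - 4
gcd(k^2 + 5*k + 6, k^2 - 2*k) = 1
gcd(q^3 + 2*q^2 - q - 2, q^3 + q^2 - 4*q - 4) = q^2 + 3*q + 2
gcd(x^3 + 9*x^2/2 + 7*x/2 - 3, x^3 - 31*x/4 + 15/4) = x^2 + 5*x/2 - 3/2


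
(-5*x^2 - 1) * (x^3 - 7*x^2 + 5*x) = -5*x^5 + 35*x^4 - 26*x^3 + 7*x^2 - 5*x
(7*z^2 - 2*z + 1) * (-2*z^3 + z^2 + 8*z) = -14*z^5 + 11*z^4 + 52*z^3 - 15*z^2 + 8*z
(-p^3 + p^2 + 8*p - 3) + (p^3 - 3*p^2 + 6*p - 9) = -2*p^2 + 14*p - 12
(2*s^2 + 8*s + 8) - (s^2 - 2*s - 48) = s^2 + 10*s + 56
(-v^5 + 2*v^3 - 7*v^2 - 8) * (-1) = v^5 - 2*v^3 + 7*v^2 + 8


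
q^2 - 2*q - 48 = (q - 8)*(q + 6)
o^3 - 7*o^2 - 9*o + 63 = (o - 7)*(o - 3)*(o + 3)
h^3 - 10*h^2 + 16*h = h*(h - 8)*(h - 2)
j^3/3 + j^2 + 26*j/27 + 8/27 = (j/3 + 1/3)*(j + 2/3)*(j + 4/3)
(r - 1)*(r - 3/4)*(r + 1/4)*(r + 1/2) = r^4 - r^3 - 7*r^2/16 + 11*r/32 + 3/32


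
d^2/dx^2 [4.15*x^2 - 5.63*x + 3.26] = 8.30000000000000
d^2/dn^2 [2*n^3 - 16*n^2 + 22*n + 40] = 12*n - 32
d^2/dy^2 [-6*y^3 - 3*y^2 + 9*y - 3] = -36*y - 6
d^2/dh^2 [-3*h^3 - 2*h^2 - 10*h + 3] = -18*h - 4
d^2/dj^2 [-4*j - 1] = 0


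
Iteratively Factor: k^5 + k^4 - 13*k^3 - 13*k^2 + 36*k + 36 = (k + 2)*(k^4 - k^3 - 11*k^2 + 9*k + 18) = (k + 2)*(k + 3)*(k^3 - 4*k^2 + k + 6) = (k - 3)*(k + 2)*(k + 3)*(k^2 - k - 2) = (k - 3)*(k + 1)*(k + 2)*(k + 3)*(k - 2)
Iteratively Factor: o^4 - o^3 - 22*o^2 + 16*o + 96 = (o - 4)*(o^3 + 3*o^2 - 10*o - 24) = (o - 4)*(o + 2)*(o^2 + o - 12) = (o - 4)*(o + 2)*(o + 4)*(o - 3)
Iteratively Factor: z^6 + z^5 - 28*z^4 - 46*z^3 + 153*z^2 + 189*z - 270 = (z - 2)*(z^5 + 3*z^4 - 22*z^3 - 90*z^2 - 27*z + 135) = (z - 5)*(z - 2)*(z^4 + 8*z^3 + 18*z^2 - 27) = (z - 5)*(z - 2)*(z - 1)*(z^3 + 9*z^2 + 27*z + 27) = (z - 5)*(z - 2)*(z - 1)*(z + 3)*(z^2 + 6*z + 9) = (z - 5)*(z - 2)*(z - 1)*(z + 3)^2*(z + 3)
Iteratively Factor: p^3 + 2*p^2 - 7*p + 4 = (p + 4)*(p^2 - 2*p + 1) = (p - 1)*(p + 4)*(p - 1)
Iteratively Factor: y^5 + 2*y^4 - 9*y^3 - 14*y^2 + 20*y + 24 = (y - 2)*(y^4 + 4*y^3 - y^2 - 16*y - 12) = (y - 2)*(y + 3)*(y^3 + y^2 - 4*y - 4) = (y - 2)*(y + 1)*(y + 3)*(y^2 - 4) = (y - 2)^2*(y + 1)*(y + 3)*(y + 2)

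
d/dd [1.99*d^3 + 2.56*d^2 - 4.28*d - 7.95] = 5.97*d^2 + 5.12*d - 4.28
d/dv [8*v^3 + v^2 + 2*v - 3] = 24*v^2 + 2*v + 2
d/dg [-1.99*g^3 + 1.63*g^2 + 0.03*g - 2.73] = -5.97*g^2 + 3.26*g + 0.03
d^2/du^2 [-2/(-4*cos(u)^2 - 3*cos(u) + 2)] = 2*(-64*sin(u)^4 + 73*sin(u)^2 + 39*cos(u) - 9*cos(3*u) + 25)/(-4*sin(u)^2 + 3*cos(u) + 2)^3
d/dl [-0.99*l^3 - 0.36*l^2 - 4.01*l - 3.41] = -2.97*l^2 - 0.72*l - 4.01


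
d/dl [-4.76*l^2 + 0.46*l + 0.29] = 0.46 - 9.52*l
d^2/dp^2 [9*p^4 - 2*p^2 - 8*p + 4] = 108*p^2 - 4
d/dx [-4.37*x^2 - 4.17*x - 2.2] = -8.74*x - 4.17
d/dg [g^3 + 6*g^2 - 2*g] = 3*g^2 + 12*g - 2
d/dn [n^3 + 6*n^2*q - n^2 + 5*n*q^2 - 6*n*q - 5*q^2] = 3*n^2 + 12*n*q - 2*n + 5*q^2 - 6*q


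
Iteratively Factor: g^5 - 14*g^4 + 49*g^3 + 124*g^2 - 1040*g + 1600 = (g + 4)*(g^4 - 18*g^3 + 121*g^2 - 360*g + 400) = (g - 4)*(g + 4)*(g^3 - 14*g^2 + 65*g - 100) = (g - 5)*(g - 4)*(g + 4)*(g^2 - 9*g + 20) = (g - 5)^2*(g - 4)*(g + 4)*(g - 4)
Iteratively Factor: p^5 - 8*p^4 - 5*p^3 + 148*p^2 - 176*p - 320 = (p - 4)*(p^4 - 4*p^3 - 21*p^2 + 64*p + 80) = (p - 4)*(p + 4)*(p^3 - 8*p^2 + 11*p + 20) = (p - 5)*(p - 4)*(p + 4)*(p^2 - 3*p - 4) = (p - 5)*(p - 4)^2*(p + 4)*(p + 1)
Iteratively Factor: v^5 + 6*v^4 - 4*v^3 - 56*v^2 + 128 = (v - 2)*(v^4 + 8*v^3 + 12*v^2 - 32*v - 64) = (v - 2)*(v + 2)*(v^3 + 6*v^2 - 32) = (v - 2)*(v + 2)*(v + 4)*(v^2 + 2*v - 8) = (v - 2)*(v + 2)*(v + 4)^2*(v - 2)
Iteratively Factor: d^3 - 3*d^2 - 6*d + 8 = (d - 4)*(d^2 + d - 2) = (d - 4)*(d + 2)*(d - 1)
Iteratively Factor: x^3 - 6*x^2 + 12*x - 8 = (x - 2)*(x^2 - 4*x + 4) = (x - 2)^2*(x - 2)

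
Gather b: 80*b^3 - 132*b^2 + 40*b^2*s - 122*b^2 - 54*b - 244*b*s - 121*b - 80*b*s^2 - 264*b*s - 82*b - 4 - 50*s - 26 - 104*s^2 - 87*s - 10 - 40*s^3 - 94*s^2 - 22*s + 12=80*b^3 + b^2*(40*s - 254) + b*(-80*s^2 - 508*s - 257) - 40*s^3 - 198*s^2 - 159*s - 28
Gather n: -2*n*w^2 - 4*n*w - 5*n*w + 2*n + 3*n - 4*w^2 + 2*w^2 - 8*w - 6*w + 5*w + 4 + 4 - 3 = n*(-2*w^2 - 9*w + 5) - 2*w^2 - 9*w + 5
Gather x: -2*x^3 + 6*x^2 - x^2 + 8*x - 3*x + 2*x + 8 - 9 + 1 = -2*x^3 + 5*x^2 + 7*x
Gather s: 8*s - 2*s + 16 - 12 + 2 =6*s + 6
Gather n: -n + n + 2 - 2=0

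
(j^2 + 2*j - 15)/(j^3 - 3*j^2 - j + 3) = (j + 5)/(j^2 - 1)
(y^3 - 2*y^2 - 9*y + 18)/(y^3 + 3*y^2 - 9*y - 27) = (y - 2)/(y + 3)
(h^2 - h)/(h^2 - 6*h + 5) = h/(h - 5)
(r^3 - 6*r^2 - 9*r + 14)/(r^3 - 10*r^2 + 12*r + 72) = (r^2 - 8*r + 7)/(r^2 - 12*r + 36)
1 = 1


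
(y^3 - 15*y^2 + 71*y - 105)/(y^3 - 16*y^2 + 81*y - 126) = (y - 5)/(y - 6)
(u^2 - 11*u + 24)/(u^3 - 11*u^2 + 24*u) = 1/u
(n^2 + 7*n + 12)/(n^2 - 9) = (n + 4)/(n - 3)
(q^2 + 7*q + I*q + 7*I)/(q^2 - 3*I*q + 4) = (q + 7)/(q - 4*I)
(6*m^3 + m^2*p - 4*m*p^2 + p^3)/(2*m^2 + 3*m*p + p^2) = (6*m^2 - 5*m*p + p^2)/(2*m + p)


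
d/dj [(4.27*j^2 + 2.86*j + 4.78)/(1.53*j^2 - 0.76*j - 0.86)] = (-7.621*j^2 - 21.9712*j + 1.1732)/(2.3409*j^4 - 2.3256*j^3 - 2.054*j^2 + 1.3072*j + 0.7396)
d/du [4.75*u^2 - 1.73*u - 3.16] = 9.5*u - 1.73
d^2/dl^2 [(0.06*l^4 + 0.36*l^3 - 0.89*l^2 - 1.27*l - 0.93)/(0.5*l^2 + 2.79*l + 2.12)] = (0.03*l^6 + 0.5022*l^5 + 3.183876*l^4 + 12.36766*l^3 + 20.277336*l^2 + 10.001004*l - 5.483266)/(0.125*l^6 + 2.0925*l^5 + 13.26615*l^4 + 39.462039*l^3 + 56.248476*l^2 + 37.618128*l + 9.528128)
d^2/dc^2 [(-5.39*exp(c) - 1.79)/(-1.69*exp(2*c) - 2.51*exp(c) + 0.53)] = (15.394379*exp(4*c) - 2.414165*exp(3*c) + 51.745941*exp(2*c) + 24.860708*exp(c) + 3.895288)*exp(c)/(4.826809*exp(6*c) + 21.506433*exp(5*c) + 27.400308*exp(4*c) + 2.324009*exp(3*c) - 8.592996*exp(2*c) + 2.115177*exp(c) - 0.148877)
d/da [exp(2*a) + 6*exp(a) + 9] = 2*(exp(a) + 3)*exp(a)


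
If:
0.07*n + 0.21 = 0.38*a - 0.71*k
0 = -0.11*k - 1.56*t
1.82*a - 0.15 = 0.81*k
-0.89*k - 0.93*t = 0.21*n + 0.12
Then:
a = -0.15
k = -0.52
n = 1.47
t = 0.04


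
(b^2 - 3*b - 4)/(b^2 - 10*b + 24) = (b + 1)/(b - 6)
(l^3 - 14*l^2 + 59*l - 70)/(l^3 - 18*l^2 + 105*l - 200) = (l^2 - 9*l + 14)/(l^2 - 13*l + 40)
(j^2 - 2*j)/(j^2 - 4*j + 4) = j/(j - 2)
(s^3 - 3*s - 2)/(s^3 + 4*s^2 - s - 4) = (s^2 - s - 2)/(s^2 + 3*s - 4)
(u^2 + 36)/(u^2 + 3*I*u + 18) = (u - 6*I)/(u - 3*I)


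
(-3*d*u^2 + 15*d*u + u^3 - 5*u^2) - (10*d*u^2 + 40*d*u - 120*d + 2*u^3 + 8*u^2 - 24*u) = -13*d*u^2 - 25*d*u + 120*d - u^3 - 13*u^2 + 24*u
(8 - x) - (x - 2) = 10 - 2*x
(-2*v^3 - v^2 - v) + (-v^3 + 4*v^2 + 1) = -3*v^3 + 3*v^2 - v + 1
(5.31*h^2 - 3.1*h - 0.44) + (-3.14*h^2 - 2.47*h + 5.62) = 2.17*h^2 - 5.57*h + 5.18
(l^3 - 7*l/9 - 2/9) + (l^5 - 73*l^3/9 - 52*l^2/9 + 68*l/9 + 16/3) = l^5 - 64*l^3/9 - 52*l^2/9 + 61*l/9 + 46/9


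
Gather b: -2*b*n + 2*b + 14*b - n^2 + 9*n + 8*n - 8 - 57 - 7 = b*(16 - 2*n) - n^2 + 17*n - 72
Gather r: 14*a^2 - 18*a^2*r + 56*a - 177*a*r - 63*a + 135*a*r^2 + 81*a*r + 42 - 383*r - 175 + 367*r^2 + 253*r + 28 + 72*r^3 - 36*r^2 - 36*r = 14*a^2 - 7*a + 72*r^3 + r^2*(135*a + 331) + r*(-18*a^2 - 96*a - 166) - 105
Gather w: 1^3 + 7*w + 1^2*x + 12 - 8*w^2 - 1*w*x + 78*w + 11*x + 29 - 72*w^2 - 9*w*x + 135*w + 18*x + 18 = -80*w^2 + w*(220 - 10*x) + 30*x + 60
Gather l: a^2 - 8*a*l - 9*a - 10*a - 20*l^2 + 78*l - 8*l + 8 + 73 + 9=a^2 - 19*a - 20*l^2 + l*(70 - 8*a) + 90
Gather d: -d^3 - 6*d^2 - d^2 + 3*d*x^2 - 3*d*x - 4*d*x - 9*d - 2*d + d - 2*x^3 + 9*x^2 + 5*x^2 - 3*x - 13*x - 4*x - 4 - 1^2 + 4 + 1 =-d^3 - 7*d^2 + d*(3*x^2 - 7*x - 10) - 2*x^3 + 14*x^2 - 20*x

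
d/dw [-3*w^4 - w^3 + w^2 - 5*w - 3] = -12*w^3 - 3*w^2 + 2*w - 5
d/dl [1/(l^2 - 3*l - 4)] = (3 - 2*l)/(-l^2 + 3*l + 4)^2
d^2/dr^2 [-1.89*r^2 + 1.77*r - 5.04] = -3.78000000000000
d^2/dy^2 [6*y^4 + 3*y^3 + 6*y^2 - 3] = 72*y^2 + 18*y + 12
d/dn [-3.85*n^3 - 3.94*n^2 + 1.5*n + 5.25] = -11.55*n^2 - 7.88*n + 1.5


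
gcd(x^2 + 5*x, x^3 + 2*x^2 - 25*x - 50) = x + 5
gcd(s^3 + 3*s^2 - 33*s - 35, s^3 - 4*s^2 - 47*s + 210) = s^2 + 2*s - 35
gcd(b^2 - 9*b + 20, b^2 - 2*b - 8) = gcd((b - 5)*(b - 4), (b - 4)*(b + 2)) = b - 4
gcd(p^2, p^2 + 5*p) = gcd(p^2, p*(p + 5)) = p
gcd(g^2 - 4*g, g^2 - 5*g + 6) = 1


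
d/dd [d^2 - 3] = 2*d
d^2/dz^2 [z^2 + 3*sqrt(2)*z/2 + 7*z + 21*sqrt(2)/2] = 2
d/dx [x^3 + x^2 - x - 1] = 3*x^2 + 2*x - 1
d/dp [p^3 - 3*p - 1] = 3*p^2 - 3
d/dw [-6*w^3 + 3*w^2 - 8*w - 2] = -18*w^2 + 6*w - 8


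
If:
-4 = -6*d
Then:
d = 2/3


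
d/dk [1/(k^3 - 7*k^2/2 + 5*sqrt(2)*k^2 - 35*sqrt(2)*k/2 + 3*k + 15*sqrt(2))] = 2*(-6*k^2 - 20*sqrt(2)*k + 14*k - 6 + 35*sqrt(2))/(2*k^3 - 7*k^2 + 10*sqrt(2)*k^2 - 35*sqrt(2)*k + 6*k + 30*sqrt(2))^2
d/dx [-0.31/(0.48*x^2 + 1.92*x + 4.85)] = (0.2976*x + 0.5952)/(0.48*x^2 + 1.92*x + 4.85)^2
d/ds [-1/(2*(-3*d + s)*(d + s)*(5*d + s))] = (-(d + s)*(3*d - s) + (d + s)*(5*d + s) - (3*d - s)*(5*d + s))/(2*(d + s)^2*(3*d - s)^2*(5*d + s)^2)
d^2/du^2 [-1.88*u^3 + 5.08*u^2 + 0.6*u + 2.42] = 10.16 - 11.28*u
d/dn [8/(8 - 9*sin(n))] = 72*cos(n)/(9*sin(n) - 8)^2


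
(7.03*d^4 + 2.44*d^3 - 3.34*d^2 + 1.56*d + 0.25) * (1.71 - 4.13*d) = -29.0339*d^5 + 1.9441*d^4 + 17.9666*d^3 - 12.1542*d^2 + 1.6351*d + 0.4275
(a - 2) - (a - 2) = 0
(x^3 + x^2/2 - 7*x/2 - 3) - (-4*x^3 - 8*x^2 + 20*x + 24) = 5*x^3 + 17*x^2/2 - 47*x/2 - 27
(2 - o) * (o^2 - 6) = -o^3 + 2*o^2 + 6*o - 12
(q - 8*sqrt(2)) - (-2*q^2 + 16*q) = 2*q^2 - 15*q - 8*sqrt(2)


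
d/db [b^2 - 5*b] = 2*b - 5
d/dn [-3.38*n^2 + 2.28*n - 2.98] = 2.28 - 6.76*n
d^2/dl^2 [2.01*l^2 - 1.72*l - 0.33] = 4.02000000000000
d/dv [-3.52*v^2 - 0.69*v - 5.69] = -7.04*v - 0.69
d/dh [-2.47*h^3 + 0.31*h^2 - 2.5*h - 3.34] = -7.41*h^2 + 0.62*h - 2.5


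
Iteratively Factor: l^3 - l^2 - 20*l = (l)*(l^2 - l - 20) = l*(l - 5)*(l + 4)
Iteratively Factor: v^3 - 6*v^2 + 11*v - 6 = (v - 2)*(v^2 - 4*v + 3) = (v - 3)*(v - 2)*(v - 1)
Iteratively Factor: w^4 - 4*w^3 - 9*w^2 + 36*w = (w - 3)*(w^3 - w^2 - 12*w) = (w - 3)*(w + 3)*(w^2 - 4*w) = w*(w - 3)*(w + 3)*(w - 4)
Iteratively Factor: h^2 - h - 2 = (h - 2)*(h + 1)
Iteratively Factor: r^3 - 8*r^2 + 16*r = (r)*(r^2 - 8*r + 16) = r*(r - 4)*(r - 4)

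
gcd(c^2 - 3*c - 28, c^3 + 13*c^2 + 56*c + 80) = c + 4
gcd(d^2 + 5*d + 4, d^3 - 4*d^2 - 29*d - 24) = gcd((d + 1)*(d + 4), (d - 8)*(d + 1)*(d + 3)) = d + 1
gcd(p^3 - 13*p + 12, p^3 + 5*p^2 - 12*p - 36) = p - 3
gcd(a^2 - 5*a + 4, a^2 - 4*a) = a - 4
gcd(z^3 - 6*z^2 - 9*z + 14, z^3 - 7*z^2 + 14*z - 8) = z - 1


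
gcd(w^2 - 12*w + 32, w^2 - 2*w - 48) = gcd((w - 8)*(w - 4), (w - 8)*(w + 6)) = w - 8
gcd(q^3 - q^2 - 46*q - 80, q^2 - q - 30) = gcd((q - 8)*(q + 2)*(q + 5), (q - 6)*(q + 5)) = q + 5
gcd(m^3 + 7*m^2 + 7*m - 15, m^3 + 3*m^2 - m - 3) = m^2 + 2*m - 3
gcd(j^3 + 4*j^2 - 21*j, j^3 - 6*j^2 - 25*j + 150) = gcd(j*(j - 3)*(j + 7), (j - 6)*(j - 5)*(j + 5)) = 1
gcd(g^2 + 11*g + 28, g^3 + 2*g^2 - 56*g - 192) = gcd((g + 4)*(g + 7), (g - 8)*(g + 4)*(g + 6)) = g + 4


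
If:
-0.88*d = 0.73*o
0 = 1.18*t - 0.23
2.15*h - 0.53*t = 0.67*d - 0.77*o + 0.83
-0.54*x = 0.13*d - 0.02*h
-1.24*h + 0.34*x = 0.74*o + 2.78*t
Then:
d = -10.52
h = -7.38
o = 12.68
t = 0.19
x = 2.26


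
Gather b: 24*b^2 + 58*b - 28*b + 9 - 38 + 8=24*b^2 + 30*b - 21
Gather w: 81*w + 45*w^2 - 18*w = 45*w^2 + 63*w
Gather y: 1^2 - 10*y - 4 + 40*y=30*y - 3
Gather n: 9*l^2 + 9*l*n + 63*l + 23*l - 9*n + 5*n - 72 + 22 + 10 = 9*l^2 + 86*l + n*(9*l - 4) - 40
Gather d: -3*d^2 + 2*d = -3*d^2 + 2*d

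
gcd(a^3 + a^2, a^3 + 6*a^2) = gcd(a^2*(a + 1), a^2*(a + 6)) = a^2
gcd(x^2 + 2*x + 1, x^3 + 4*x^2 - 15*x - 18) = x + 1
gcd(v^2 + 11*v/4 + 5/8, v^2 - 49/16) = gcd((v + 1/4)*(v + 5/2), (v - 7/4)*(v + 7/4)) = 1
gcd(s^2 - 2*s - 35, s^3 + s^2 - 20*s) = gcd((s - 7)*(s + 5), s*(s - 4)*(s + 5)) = s + 5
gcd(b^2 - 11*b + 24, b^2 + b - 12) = b - 3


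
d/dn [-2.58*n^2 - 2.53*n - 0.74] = -5.16*n - 2.53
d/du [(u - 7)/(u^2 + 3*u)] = (-u^2 + 14*u + 21)/(u^2*(u^2 + 6*u + 9))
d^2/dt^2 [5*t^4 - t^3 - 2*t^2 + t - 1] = 60*t^2 - 6*t - 4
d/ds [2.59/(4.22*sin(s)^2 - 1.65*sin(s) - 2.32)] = (4.2735 - 21.8596*sin(s))*cos(s)/(-4.22*sin(s)^2 + 1.65*sin(s) + 2.32)^2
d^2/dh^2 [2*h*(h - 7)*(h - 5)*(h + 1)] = 24*h^2 - 132*h + 92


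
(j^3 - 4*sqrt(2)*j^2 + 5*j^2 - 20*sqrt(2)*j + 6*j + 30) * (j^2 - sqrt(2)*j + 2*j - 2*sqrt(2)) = j^5 - 5*sqrt(2)*j^4 + 7*j^4 - 35*sqrt(2)*j^3 + 24*j^3 - 56*sqrt(2)*j^2 + 98*j^2 - 42*sqrt(2)*j + 140*j - 60*sqrt(2)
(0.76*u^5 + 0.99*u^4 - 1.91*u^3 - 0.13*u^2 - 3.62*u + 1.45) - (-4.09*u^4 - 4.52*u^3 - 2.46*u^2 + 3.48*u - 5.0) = 0.76*u^5 + 5.08*u^4 + 2.61*u^3 + 2.33*u^2 - 7.1*u + 6.45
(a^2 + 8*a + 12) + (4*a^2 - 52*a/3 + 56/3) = 5*a^2 - 28*a/3 + 92/3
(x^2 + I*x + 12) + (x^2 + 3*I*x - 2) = 2*x^2 + 4*I*x + 10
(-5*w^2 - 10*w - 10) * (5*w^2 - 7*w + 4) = -25*w^4 - 15*w^3 + 30*w - 40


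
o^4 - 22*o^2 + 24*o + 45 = (o - 3)^2*(o + 1)*(o + 5)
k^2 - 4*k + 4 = (k - 2)^2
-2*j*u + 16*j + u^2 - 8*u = (-2*j + u)*(u - 8)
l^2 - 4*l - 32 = (l - 8)*(l + 4)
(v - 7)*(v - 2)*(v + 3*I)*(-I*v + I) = -I*v^4 + 3*v^3 + 10*I*v^3 - 30*v^2 - 23*I*v^2 + 69*v + 14*I*v - 42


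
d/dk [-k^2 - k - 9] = -2*k - 1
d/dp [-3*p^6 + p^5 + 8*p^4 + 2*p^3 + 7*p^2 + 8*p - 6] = -18*p^5 + 5*p^4 + 32*p^3 + 6*p^2 + 14*p + 8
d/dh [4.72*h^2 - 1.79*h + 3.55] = 9.44*h - 1.79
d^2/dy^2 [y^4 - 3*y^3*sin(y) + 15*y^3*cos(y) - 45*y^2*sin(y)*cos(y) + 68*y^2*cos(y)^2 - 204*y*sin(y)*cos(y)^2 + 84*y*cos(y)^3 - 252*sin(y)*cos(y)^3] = 3*y^3*sin(y) - 15*y^3*cos(y) - 90*y^2*sin(y) + 90*y^2*sin(2*y) - 18*y^2*cos(y) - 136*y^2*cos(2*y) + 12*y^2 + 33*y*sin(y) - 272*y*sin(2*y) + 459*y*sin(3*y) + 27*y*cos(y) - 180*y*cos(2*y) - 189*y*cos(3*y) - 126*sin(y) + 207*sin(2*y) - 126*sin(3*y) + 504*sin(4*y) - 102*cos(y) + 68*cos(2*y) - 306*cos(3*y) + 68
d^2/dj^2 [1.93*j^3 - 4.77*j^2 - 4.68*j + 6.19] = 11.58*j - 9.54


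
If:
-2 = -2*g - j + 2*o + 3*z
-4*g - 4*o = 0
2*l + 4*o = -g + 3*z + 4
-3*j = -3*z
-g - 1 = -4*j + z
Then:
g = 4/5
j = 3/5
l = 41/10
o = -4/5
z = 3/5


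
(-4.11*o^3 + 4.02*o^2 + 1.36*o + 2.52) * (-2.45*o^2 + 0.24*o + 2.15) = 10.0695*o^5 - 10.8354*o^4 - 11.2037*o^3 + 2.7954*o^2 + 3.5288*o + 5.418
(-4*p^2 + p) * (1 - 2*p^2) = 8*p^4 - 2*p^3 - 4*p^2 + p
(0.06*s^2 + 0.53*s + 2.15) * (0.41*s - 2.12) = 0.0246*s^3 + 0.0901*s^2 - 0.2421*s - 4.558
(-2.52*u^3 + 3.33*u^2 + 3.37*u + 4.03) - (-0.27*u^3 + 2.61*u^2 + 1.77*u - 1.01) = -2.25*u^3 + 0.72*u^2 + 1.6*u + 5.04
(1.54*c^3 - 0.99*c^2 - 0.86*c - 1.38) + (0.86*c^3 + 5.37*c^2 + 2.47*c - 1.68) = 2.4*c^3 + 4.38*c^2 + 1.61*c - 3.06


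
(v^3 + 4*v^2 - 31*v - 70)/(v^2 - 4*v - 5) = (v^2 + 9*v + 14)/(v + 1)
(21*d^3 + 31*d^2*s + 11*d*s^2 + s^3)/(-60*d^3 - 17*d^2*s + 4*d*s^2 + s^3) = (7*d^2 + 8*d*s + s^2)/(-20*d^2 + d*s + s^2)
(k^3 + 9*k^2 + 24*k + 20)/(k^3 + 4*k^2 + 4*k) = (k + 5)/k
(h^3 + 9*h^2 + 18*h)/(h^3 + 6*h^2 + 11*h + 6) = h*(h + 6)/(h^2 + 3*h + 2)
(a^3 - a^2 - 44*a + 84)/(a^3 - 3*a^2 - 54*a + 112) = (a - 6)/(a - 8)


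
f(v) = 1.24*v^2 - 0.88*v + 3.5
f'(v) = 2.48*v - 0.88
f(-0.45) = 4.15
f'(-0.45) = -2.00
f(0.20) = 3.37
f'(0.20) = -0.38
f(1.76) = 5.79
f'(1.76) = 3.48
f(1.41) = 4.72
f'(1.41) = 2.62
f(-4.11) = 28.06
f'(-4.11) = -11.07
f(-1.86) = 9.43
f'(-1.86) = -5.49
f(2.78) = 10.64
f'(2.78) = 6.01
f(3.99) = 19.73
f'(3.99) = 9.02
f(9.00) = 96.02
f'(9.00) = 21.44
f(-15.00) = 295.70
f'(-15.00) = -38.08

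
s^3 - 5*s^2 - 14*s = s*(s - 7)*(s + 2)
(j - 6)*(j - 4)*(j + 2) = j^3 - 8*j^2 + 4*j + 48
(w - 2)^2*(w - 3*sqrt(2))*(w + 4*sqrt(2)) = w^4 - 4*w^3 + sqrt(2)*w^3 - 20*w^2 - 4*sqrt(2)*w^2 + 4*sqrt(2)*w + 96*w - 96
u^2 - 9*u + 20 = (u - 5)*(u - 4)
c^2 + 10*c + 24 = (c + 4)*(c + 6)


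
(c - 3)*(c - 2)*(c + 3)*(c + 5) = c^4 + 3*c^3 - 19*c^2 - 27*c + 90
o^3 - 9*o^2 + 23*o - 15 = (o - 5)*(o - 3)*(o - 1)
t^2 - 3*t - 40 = (t - 8)*(t + 5)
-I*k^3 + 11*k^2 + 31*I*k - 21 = (k + 3*I)*(k + 7*I)*(-I*k + 1)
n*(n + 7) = n^2 + 7*n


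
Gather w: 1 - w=1 - w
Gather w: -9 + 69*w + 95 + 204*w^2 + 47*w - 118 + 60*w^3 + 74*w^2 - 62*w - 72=60*w^3 + 278*w^2 + 54*w - 104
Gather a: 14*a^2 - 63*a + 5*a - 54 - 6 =14*a^2 - 58*a - 60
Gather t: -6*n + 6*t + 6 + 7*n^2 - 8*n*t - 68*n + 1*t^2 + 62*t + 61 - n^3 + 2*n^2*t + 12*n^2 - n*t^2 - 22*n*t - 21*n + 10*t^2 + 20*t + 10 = -n^3 + 19*n^2 - 95*n + t^2*(11 - n) + t*(2*n^2 - 30*n + 88) + 77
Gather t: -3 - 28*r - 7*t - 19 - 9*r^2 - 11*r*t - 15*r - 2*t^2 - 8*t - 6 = -9*r^2 - 43*r - 2*t^2 + t*(-11*r - 15) - 28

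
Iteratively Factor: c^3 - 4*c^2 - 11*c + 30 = (c - 5)*(c^2 + c - 6) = (c - 5)*(c - 2)*(c + 3)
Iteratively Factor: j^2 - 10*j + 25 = (j - 5)*(j - 5)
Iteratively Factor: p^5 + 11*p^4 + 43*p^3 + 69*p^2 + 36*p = (p + 4)*(p^4 + 7*p^3 + 15*p^2 + 9*p) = (p + 3)*(p + 4)*(p^3 + 4*p^2 + 3*p) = p*(p + 3)*(p + 4)*(p^2 + 4*p + 3) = p*(p + 3)^2*(p + 4)*(p + 1)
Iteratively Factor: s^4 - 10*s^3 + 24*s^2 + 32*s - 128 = (s - 4)*(s^3 - 6*s^2 + 32) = (s - 4)^2*(s^2 - 2*s - 8) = (s - 4)^2*(s + 2)*(s - 4)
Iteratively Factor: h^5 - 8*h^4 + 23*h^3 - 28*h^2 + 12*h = (h - 3)*(h^4 - 5*h^3 + 8*h^2 - 4*h) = (h - 3)*(h - 2)*(h^3 - 3*h^2 + 2*h) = (h - 3)*(h - 2)^2*(h^2 - h) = (h - 3)*(h - 2)^2*(h - 1)*(h)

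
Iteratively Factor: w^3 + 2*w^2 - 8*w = (w + 4)*(w^2 - 2*w) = (w - 2)*(w + 4)*(w)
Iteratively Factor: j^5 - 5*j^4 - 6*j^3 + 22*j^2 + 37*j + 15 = (j + 1)*(j^4 - 6*j^3 + 22*j + 15) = (j + 1)^2*(j^3 - 7*j^2 + 7*j + 15) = (j - 3)*(j + 1)^2*(j^2 - 4*j - 5) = (j - 3)*(j + 1)^3*(j - 5)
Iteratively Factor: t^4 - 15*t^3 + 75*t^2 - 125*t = (t)*(t^3 - 15*t^2 + 75*t - 125) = t*(t - 5)*(t^2 - 10*t + 25) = t*(t - 5)^2*(t - 5)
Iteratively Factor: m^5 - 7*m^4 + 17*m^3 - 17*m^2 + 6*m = (m)*(m^4 - 7*m^3 + 17*m^2 - 17*m + 6) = m*(m - 1)*(m^3 - 6*m^2 + 11*m - 6) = m*(m - 1)^2*(m^2 - 5*m + 6) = m*(m - 3)*(m - 1)^2*(m - 2)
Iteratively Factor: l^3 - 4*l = (l - 2)*(l^2 + 2*l) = l*(l - 2)*(l + 2)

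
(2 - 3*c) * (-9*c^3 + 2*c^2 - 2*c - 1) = 27*c^4 - 24*c^3 + 10*c^2 - c - 2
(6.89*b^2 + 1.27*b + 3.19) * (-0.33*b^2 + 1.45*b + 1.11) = -2.2737*b^4 + 9.5714*b^3 + 8.4367*b^2 + 6.0352*b + 3.5409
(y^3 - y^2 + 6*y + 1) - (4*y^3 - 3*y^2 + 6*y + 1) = -3*y^3 + 2*y^2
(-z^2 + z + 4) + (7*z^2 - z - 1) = 6*z^2 + 3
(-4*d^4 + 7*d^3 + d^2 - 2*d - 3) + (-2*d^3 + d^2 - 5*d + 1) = -4*d^4 + 5*d^3 + 2*d^2 - 7*d - 2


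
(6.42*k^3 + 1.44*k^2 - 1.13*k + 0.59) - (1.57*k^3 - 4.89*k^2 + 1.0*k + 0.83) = 4.85*k^3 + 6.33*k^2 - 2.13*k - 0.24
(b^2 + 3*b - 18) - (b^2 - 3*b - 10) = 6*b - 8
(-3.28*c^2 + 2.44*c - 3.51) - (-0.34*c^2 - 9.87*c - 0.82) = -2.94*c^2 + 12.31*c - 2.69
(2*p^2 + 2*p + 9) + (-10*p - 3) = 2*p^2 - 8*p + 6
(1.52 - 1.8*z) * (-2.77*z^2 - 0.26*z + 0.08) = 4.986*z^3 - 3.7424*z^2 - 0.5392*z + 0.1216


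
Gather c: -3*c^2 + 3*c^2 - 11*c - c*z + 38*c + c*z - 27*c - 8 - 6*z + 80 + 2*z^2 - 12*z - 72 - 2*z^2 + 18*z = 0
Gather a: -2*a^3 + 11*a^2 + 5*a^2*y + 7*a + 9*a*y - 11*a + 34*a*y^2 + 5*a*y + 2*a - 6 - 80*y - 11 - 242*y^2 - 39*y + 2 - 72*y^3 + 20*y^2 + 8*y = -2*a^3 + a^2*(5*y + 11) + a*(34*y^2 + 14*y - 2) - 72*y^3 - 222*y^2 - 111*y - 15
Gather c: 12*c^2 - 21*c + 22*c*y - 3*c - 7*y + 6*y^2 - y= 12*c^2 + c*(22*y - 24) + 6*y^2 - 8*y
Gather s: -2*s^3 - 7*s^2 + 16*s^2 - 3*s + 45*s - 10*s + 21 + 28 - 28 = -2*s^3 + 9*s^2 + 32*s + 21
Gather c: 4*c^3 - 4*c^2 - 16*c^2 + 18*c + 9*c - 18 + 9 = 4*c^3 - 20*c^2 + 27*c - 9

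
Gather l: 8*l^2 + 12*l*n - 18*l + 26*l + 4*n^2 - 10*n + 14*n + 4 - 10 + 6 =8*l^2 + l*(12*n + 8) + 4*n^2 + 4*n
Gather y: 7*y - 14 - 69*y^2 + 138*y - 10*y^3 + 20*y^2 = -10*y^3 - 49*y^2 + 145*y - 14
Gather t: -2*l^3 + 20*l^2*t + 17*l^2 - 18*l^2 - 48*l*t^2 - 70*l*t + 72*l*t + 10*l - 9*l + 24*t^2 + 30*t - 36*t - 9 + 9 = -2*l^3 - l^2 + l + t^2*(24 - 48*l) + t*(20*l^2 + 2*l - 6)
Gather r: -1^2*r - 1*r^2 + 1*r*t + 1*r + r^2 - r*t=0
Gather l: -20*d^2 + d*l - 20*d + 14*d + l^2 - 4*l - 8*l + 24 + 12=-20*d^2 - 6*d + l^2 + l*(d - 12) + 36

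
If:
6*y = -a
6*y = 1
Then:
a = -1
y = 1/6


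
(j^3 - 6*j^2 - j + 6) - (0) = j^3 - 6*j^2 - j + 6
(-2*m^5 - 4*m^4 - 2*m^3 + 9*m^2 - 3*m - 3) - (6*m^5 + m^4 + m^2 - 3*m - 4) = -8*m^5 - 5*m^4 - 2*m^3 + 8*m^2 + 1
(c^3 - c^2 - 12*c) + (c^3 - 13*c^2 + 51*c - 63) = 2*c^3 - 14*c^2 + 39*c - 63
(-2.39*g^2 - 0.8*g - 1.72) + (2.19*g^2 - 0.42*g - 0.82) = -0.2*g^2 - 1.22*g - 2.54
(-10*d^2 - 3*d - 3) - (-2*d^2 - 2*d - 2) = -8*d^2 - d - 1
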